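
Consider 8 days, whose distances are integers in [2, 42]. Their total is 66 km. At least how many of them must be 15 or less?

5

Each value above 15 is at least 16, contributing at least 16 − 2 = 14 above the floor 2.
The sum exceeds the floor total 16 by 50, so at most ⌊50/14⌋ = 3 exceed 15, and at least 5 are ≤ 15.
Exactly 5 works: 5 values at 2 and 3 at 16 total 58; raise one of the low values by 8 (still ≤ 15) to hit 66.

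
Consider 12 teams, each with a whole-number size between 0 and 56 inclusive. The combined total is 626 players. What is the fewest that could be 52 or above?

3

Each value short of 52 is at most 51, costing at least 56 − 51 = 5 against the maximum total of 672.
We can afford to lose at most 672 − 626 = 46, so at most ⌊46/5⌋ = 9 fall short, and at least 3 are ≥ 52.
Exactly 3 works: 3 values at 56 and 9 at 51 total 627; lower one of the high values by 1 (still ≥ 52) to hit 626.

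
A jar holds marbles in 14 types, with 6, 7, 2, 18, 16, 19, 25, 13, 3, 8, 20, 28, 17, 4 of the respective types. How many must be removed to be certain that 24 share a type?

In the worst case you take as many as possible of each type without reaching 24: 6 + 7 + 2 + 18 + 16 + 19 + 23 + 13 + 3 + 8 + 20 + 23 + 17 + 4 = 179.
The next one must give 24 of some type, so 179 + 1 = 180.

180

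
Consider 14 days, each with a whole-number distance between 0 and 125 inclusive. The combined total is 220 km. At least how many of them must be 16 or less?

2

Each value above 16 is at least 17, contributing at least 17 − 0 = 17 above the floor 0.
The sum exceeds the floor total 0 by 220, so at most ⌊220/17⌋ = 12 exceed 16, and at least 2 are ≤ 16.
Exactly 2 works: 2 values at 0 and 12 at 17 total 204; raise one of the low values by 16 (still ≤ 16) to hit 220.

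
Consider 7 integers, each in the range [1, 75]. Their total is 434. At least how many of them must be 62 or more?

1

If only k of them are at least 62, the other 7 − k are at most 61, so the total is at most k·75 + (7 − k)·61.
This must reach 434, so k·75 + (7 − k)·61 ≥ 434, giving k ≥ 1.
Exactly 1 works: 1 value at 75 and 6 at 61 total 441; lower one of the high values by 7 (still ≥ 62) to hit 434.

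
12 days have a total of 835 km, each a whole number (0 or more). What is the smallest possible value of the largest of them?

Some value must be at least ⌈835/12⌉ = 70, since 12 × 69 = 828 < 835.
Taking 5 copies of 69 and 7 copies of 70 gives exactly 835, so 70 is attained.

70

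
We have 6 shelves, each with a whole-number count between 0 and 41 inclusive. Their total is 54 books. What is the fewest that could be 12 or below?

2

If only k of them are at most 12, the other 6 − k are at least 13, so the total is at least (6 − k)·13 + k·0.
This is ≤ 54, so (6 − k)·13 + 0k ≤ 54, which gives k ≥ 2.
Exactly 2 works: 2 values at 0 and 4 at 13 total 52; raise one of the low values by 2 (still ≤ 12) to hit 54.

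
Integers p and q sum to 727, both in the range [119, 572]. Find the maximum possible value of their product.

132132

pq = p(727 − p) is maximized when p is as near 727/2 as the bounds allow.
Taking p = 363 and q = 364 (both in [119, 572]) gives pq = 132132.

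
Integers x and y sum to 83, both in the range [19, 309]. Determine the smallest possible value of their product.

1216

For a fixed sum, xy is smallest when x and y are as far apart as possible.
The extreme feasible split is x = 19, y = 64, giving xy = 1216.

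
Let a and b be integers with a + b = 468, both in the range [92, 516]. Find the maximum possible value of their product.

54756

ab = a(468 − a) is maximized when a is as near 468/2 as the bounds allow.
Taking a = 234 and b = 234 (both in [92, 516]) gives ab = 54756.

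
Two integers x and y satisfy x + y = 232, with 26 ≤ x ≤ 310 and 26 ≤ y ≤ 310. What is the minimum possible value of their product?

5356

xy = x(232 − x) is concave in x, so over [26, 206] it is minimized at an endpoint.
The extreme feasible split is x = 26, y = 206, giving xy = 5356.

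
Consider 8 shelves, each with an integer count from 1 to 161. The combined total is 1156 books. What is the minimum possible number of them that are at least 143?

Each value short of 143 is at most 142, costing at least 161 − 142 = 19 against the maximum total of 1288.
We can afford to lose at most 1288 − 1156 = 132, so at most ⌊132/19⌋ = 6 fall short, and at least 2 are ≥ 143.
Exactly 2 works: 2 values at 161 and 6 at 142 total 1174; lower one of the high values by 18 (still ≥ 143) to hit 1156.

2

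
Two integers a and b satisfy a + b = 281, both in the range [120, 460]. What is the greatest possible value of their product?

19740

For a fixed sum, the product ab is largest when a and b are as close as possible.
Taking a = 140 and b = 141 (both in [120, 460]) gives ab = 19740.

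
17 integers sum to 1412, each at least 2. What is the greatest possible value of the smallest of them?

83

The average is 1412/17 < 84, so some value is ≤ 83.
Equality holds with 16 values of 83 and 1 value of 84.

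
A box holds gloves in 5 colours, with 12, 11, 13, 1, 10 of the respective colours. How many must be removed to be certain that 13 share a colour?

47

In the worst case you take as many as possible of each colour without reaching 13: 12 + 11 + 12 + 1 + 10 = 46.
The next one must give 13 of some colour, so 46 + 1 = 47.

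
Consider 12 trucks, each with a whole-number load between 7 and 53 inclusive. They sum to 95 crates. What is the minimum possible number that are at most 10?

10

Let j be the number exceeding 10. Then the total is ≥ 11·j + 7·(12 − j) = 84 + 4j.
So 4j ≤ 11 and j ≤ 2; hence at least 12 − 2 = 10 are ≤ 10.
Exactly 10 works: 10 values at 7 and 2 at 11 total 92; raise one of the low values by 3 (still ≤ 10) to hit 95.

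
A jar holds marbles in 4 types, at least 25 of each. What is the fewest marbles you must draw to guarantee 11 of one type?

In the worst case you draw 10 of each of the 4 types: 4 × 10 = 40.
One more forces 11 of some type, so 40 + 1 = 41.

41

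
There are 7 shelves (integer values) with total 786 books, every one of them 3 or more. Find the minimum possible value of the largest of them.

The average is 786/7 > 112, so not all 7 can be 112 or less; the largest is ≥ 113.
Equality holds with 2 values of 113 and 5 values of 112.

113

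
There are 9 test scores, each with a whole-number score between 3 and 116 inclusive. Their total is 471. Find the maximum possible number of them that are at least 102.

4

With k values at 102 or above and the rest at least 3, the sum is at least 27 + 99k.
Since the sum is 471, we need 99k ≤ 444, i.e. k ≤ 4.
k = 4 is achieved by 4 values at 102 and 5 at 3, total 423; add 48 to one value (staying below 102) to reach 471.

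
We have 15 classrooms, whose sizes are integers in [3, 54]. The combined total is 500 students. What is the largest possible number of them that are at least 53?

9

If k of the values are ≥ 53, the total is ≥ 53k + 3(15 − k).
Setting 53k + 3(15 − k) ≤ 500 gives 50k ≤ 455, so k ≤ 9.
k = 9 is achieved by 9 values at 53 and 6 at 3, total 495; add 5 to one value (staying below 53) to reach 500.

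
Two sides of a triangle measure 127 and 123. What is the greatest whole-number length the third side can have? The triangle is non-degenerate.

249

The third side must be less than 127 + 123 = 250.
The largest integer below 250 is 249.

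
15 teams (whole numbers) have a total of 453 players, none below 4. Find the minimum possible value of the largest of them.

31

Some value must be at least ⌈453/15⌉ = 31, since 15 × 30 = 450 < 453.
Achievable: 3 of them at 31 and 12 at 30 total 453.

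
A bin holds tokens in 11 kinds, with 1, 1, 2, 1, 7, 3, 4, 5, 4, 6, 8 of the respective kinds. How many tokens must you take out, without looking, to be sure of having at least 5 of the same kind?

33

In the worst case you take as many as possible of each kind without reaching 5: 1 + 1 + 2 + 1 + 4 + 3 + 4 + 4 + 4 + 4 + 4 = 32.
The next one must give 5 of some kind, so 32 + 1 = 33.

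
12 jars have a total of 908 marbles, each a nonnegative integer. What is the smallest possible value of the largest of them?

If every one of the 12 were at most 75, the total would be at most 12 × 75 = 900 < 908.
Achievable: 8 of them at 76 and 4 at 75 total 908.

76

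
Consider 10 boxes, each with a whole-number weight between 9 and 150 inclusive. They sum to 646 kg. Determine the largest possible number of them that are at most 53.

Each value at 53 or below falls at least 150 − 53 = 97 short of the ceiling 150.
The ceiling total is 10 × 150 = 1500, and we need 646, so at most ⌊(1500 − 646)/97⌋ = 8 can be that low.
k = 8 is achieved by 8 values at 53 and 2 at 150, total 724; lower one of the 150's by 78 (still > 53) to reach 646.

8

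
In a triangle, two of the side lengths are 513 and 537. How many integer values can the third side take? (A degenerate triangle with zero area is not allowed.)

The triangle inequality gives |513 − 537| < c < 513 + 537, i.e. 24 < c < 1050.
So c can be any integer from 25 to 1049: 1025 values.

1025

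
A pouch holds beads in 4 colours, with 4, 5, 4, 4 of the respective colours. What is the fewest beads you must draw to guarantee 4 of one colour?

In the worst case you take as many as possible of each colour without reaching 4: 3 + 3 + 3 + 3 = 12.
The next one must give 4 of some colour, so 12 + 1 = 13.

13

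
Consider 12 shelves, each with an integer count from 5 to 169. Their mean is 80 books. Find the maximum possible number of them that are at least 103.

The total is 12 × 80 = 960.
If k of the values are ≥ 103, the total is ≥ 103k + 5(12 − k).
Setting 103k + 5(12 − k) ≤ 960 gives 98k ≤ 900, so k ≤ 9.
k = 9 is achieved by 9 values at 103 and 3 at 5, total 942; add 18 to one value (staying below 103) to reach 960.

9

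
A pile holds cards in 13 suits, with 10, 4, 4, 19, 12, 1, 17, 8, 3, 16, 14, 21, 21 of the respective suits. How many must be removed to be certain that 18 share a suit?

141

In the worst case you take as many as possible of each suit without reaching 18: 10 + 4 + 4 + 17 + 12 + 1 + 17 + 8 + 3 + 16 + 14 + 17 + 17 = 140.
The next one must give 18 of some suit, so 140 + 1 = 141.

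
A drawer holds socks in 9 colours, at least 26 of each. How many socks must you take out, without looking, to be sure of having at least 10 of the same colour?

You could draw 9 of every colour without reaching 10 of any — 81 in all.
One more forces 10 of some colour, so 81 + 1 = 82.

82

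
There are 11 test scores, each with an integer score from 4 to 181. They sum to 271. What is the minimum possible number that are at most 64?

Each value above 64 is at least 65, contributing at least 65 − 4 = 61 above the floor 4.
The sum exceeds the floor total 44 by 227, so at most ⌊227/61⌋ = 3 exceed 64, and at least 8 are ≤ 64.
Exactly 8 works: 8 values at 4 and 3 at 65 total 227; raise one of the low values by 44 (still ≤ 64) to hit 271.

8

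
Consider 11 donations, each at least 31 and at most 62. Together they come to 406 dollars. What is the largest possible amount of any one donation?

To make one donation as large as possible, make the other 10 as small as possible.
The other 10 contribute at least 10 × 31 = 310, leaving at most 406 − 310 = 96.
But each donation is capped at 62, so the maximum is 62.
Achievable: one at 62 and the other 10 totalling 344, which fits since 10 × 31 ≤ 344 ≤ 10 × 62.

62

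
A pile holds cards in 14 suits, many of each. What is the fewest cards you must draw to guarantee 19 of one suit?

253

You could draw 18 of every suit without reaching 19 of any — 252 in all.
One more forces 19 of some suit, so 252 + 1 = 253.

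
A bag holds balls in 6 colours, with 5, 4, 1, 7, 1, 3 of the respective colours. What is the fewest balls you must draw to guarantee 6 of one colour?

20

In the worst case you take as many as possible of each colour without reaching 6: 5 + 4 + 1 + 5 + 1 + 3 = 19.
The next one must give 6 of some colour, so 19 + 1 = 20.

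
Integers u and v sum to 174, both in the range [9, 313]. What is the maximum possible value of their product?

7569

uv = u(174 − u) is maximized when u is as near 174/2 as the bounds allow.
Taking u = 87 and v = 87 (both in [9, 313]) gives uv = 7569.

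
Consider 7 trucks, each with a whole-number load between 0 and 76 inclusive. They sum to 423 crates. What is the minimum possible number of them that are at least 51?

3

Each value short of 51 is at most 50, costing at least 76 − 50 = 26 against the maximum total of 532.
We can afford to lose at most 532 − 423 = 109, so at most ⌊109/26⌋ = 4 fall short, and at least 3 are ≥ 51.
Exactly 3 works: 3 values at 76 and 4 at 50 total 428; lower one of the high values by 5 (still ≥ 51) to hit 423.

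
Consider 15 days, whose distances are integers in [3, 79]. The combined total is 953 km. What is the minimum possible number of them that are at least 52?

If only k of them are at least 52, the other 15 − k are at most 51, so the total is at most k·79 + (15 − k)·51.
This must reach 953, so k·79 + (15 − k)·51 ≥ 953, giving k ≥ 7.
Exactly 7 works: 7 values at 79 and 8 at 51 total 961; lower one of the high values by 8 (still ≥ 52) to hit 953.

7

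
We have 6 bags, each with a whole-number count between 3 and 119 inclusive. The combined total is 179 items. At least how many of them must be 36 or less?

2

If only k of them are at most 36, the other 6 − k are at least 37, so the total is at least (6 − k)·37 + k·3.
This is ≤ 179, so (6 − k)·37 + 3k ≤ 179, which gives k ≥ 2.
Exactly 2 works: 2 values at 3 and 4 at 37 total 154; raise one of the low values by 25 (still ≤ 36) to hit 179.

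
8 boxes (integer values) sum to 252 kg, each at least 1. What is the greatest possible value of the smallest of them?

The average is 252/8 < 32, so some value is ≤ 31.
Equality holds with 4 values of 31 and 4 values of 32.

31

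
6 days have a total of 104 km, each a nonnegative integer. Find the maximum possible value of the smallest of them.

17

The average is 104/6 < 18, so some value is ≤ 17.
Taking 4 copies of 17 and 2 copies of 18 gives exactly 104, so 17 is attained.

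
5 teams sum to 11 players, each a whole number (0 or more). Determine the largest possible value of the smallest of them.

2

If every one of the 5 were at least 3, the total would be at least 5 × 3 = 15 > 11.
Equality holds with 4 values of 2 and 1 value of 3.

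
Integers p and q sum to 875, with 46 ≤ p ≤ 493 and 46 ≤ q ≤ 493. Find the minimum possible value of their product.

188326

Since p + q is fixed, pushing one of them to its bound minimizes the product.
The extreme feasible split is p = 382, q = 493, giving pq = 188326.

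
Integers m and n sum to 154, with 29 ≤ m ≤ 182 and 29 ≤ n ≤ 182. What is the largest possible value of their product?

For a fixed sum, the product mn is largest when m and n are as close as possible.
Taking m = 77 and n = 77 (both in [29, 182]) gives mn = 5929.

5929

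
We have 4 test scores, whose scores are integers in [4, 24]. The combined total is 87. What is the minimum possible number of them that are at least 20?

3

Each value short of 20 is at most 19, costing at least 24 − 19 = 5 against the maximum total of 96.
We can afford to lose at most 96 − 87 = 9, so at most ⌊9/5⌋ = 1 fall short, and at least 3 are ≥ 20.
Exactly 3 works: 3 values at 24 and 1 at 19 total 91; lower one of the high values by 4 (still ≥ 20) to hit 87.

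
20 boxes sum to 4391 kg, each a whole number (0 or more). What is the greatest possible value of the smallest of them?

The 20 values sum to 4391, so their minimum is at most ⌊4391/20⌋ = 219.
Equality holds with 9 values of 219 and 11 values of 220.

219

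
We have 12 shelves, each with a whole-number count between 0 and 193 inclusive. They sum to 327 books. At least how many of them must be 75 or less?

Each value above 75 is at least 76, contributing at least 76 − 0 = 76 above the floor 0.
The sum exceeds the floor total 0 by 327, so at most ⌊327/76⌋ = 4 exceed 75, and at least 8 are ≤ 75.
Exactly 8 works: 8 values at 0 and 4 at 76 total 304; raise one of the low values by 23 (still ≤ 75) to hit 327.

8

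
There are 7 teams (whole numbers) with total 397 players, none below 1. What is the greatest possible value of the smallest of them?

56

The 7 values sum to 397, so their minimum is at most ⌊397/7⌋ = 56.
Equality holds with 2 values of 56 and 5 values of 57.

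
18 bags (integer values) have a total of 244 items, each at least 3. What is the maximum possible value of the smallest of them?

13

If every one of the 18 were at least 14, the total would be at least 18 × 14 = 252 > 244.
Equality holds with 8 values of 13 and 10 values of 14.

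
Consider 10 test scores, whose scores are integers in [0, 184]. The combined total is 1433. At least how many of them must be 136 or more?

If only k of them are at least 136, the other 10 − k are at most 135, so the total is at most k·184 + (10 − k)·135.
This must reach 1433, so k·184 + (10 − k)·135 ≥ 1433, giving k ≥ 2.
Exactly 2 works: 2 values at 184 and 8 at 135 total 1448; lower one of the high values by 15 (still ≥ 136) to hit 1433.

2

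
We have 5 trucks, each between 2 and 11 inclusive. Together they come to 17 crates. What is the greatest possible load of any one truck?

9

Maximizing one value means minimizing the remaining 4.
The other 4 contribute at least 4 × 2 = 8, leaving at most 17 − 8 = 9.
Since 9 ≤ 11, this is achievable: one at 9 and 4 at 2.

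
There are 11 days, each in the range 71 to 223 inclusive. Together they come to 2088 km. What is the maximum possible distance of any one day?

223

Maximizing one value means minimizing the remaining 10.
The other 10 contribute at least 10 × 71 = 710, leaving at most 2088 − 710 = 1378.
But each day is capped at 223, so the maximum is 223.
Achievable: one at 223 and the other 10 totalling 1865, which fits since 10 × 71 ≤ 1865 ≤ 10 × 223.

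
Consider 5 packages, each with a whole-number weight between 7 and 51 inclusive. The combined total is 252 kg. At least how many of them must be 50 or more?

4

Suppose at most 5 − j of them reach 50; then j values are ≤ 49 and the rest ≤ 51.
The total is then ≤ 49·j + 51·(5 − j) = 255 − 2j. For this to be ≥ 252 we need j ≤ 1, so at least 5 − 1 = 4 must reach 50.
Exactly 4 works: 4 values at 51 and 1 at 49 total 253; lower one of the high values by 1 (still ≥ 50) to hit 252.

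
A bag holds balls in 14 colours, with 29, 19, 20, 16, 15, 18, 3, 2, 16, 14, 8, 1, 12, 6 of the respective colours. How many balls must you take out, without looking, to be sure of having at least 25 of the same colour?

175

In the worst case you take as many as possible of each colour without reaching 25: 24 + 19 + 20 + 16 + 15 + 18 + 3 + 2 + 16 + 14 + 8 + 1 + 12 + 6 = 174.
The next one must give 25 of some colour, so 174 + 1 = 175.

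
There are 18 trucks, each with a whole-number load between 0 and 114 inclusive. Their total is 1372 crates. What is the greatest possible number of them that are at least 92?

14

If k of the values are ≥ 92, the total is ≥ 92k + 0(18 − k).
Setting 92k + 0(18 − k) ≤ 1372 gives 92k ≤ 1372, so k ≤ 14.
k = 14 is achieved by 14 values at 92 and 4 at 0, total 1288; add 84 to one value (staying below 92) to reach 1372.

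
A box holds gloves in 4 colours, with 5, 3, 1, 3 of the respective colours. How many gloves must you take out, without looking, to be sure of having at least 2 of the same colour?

In the worst case you take as many as possible of each colour without reaching 2: 1 + 1 + 1 + 1 = 4.
The next one must give 2 of some colour, so 4 + 1 = 5.

5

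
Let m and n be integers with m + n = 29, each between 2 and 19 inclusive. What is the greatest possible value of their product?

210

With m + n fixed, mn peaks when the two are closest together.
Taking m = 14 and n = 15 (both in [2, 19]) gives mn = 210.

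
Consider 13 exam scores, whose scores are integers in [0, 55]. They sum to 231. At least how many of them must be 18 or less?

Each value above 18 is at least 19, contributing at least 19 − 0 = 19 above the floor 0.
The sum exceeds the floor total 0 by 231, so at most ⌊231/19⌋ = 12 exceed 18, and at least 1 are ≤ 18.
Exactly 1 works: 1 value at 0 and 12 at 19 total 228; raise one of the low values by 3 (still ≤ 18) to hit 231.

1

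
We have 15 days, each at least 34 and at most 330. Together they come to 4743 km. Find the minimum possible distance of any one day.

Minimizing one value means maximizing the remaining 14.
The other 14 contribute at most 14 × 330 = 4620, leaving at least 4743 − 4620 = 123.
Since 123 ≥ 34, this is achievable: one at 123 and 14 at 330.

123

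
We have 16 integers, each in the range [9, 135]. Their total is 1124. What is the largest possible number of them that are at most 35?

Each value at 35 or below falls at least 135 − 35 = 100 short of the ceiling 135.
The ceiling total is 16 × 135 = 2160, and we need 1124, so at most ⌊(2160 − 1124)/100⌋ = 10 can be that low.
k = 10 is achieved by 10 values at 35 and 6 at 135, total 1160; lower one of the 135's by 36 (still > 35) to reach 1124.

10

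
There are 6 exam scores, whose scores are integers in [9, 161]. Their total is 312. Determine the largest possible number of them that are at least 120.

With k values at 120 or above and the rest at least 9, the sum is at least 54 + 111k.
Since the sum is 312, we need 111k ≤ 258, i.e. k ≤ 2.
k = 2 is achieved by 2 values at 120 and 4 at 9, total 276; add 36 to one value (staying below 120) to reach 312.

2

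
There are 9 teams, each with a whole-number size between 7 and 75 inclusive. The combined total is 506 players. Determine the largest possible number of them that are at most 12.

Each value at 12 or below falls at least 75 − 12 = 63 short of the ceiling 75.
The ceiling total is 9 × 75 = 675, and we need 506, so at most ⌊(675 − 506)/63⌋ = 2 can be that low.
k = 2 is achieved by 2 values at 12 and 7 at 75, total 549; lower one of the 75's by 43 (still > 12) to reach 506.

2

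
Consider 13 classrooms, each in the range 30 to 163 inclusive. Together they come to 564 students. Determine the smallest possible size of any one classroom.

30

Minimizing one value means maximizing the remaining 12.
The other 12 can take up 12 × 163 = 1956 ≥ 564 − 30, so one classroom can sit at its floor of 30.
Achievable: one at 30 and the other 12 totalling 534, which fits since 12 × 30 ≤ 534 ≤ 12 × 163.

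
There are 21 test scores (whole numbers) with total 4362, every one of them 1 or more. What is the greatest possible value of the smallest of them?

207

If every one of the 21 were at least 208, the total would be at least 21 × 208 = 4368 > 4362.
Taking 6 copies of 207 and 15 copies of 208 gives exactly 4362, so 207 is attained.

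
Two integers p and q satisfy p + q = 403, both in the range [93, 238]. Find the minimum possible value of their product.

For a fixed sum, pq is smallest when p and q are as far apart as possible.
The extreme feasible split is p = 165, q = 238, giving pq = 39270.

39270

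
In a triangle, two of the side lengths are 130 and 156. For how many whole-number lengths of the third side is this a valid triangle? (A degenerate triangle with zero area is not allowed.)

The triangle inequality gives |130 − 156| < c < 130 + 156, i.e. 26 < c < 286.
So c can be any integer from 27 to 285: 259 values.

259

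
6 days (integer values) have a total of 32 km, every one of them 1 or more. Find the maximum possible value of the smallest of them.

5

The 6 values sum to 32, so their minimum is at most ⌊32/6⌋ = 5.
Achievable: 4 of them at 5 and 2 at 6 total 32.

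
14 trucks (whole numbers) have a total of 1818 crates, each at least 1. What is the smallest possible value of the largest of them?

If every one of the 14 were at most 129, the total would be at most 14 × 129 = 1806 < 1818.
Equality holds with 12 values of 130 and 2 values of 129.

130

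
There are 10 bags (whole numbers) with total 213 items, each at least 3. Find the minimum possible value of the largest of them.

22

The 10 values sum to 213, so their maximum is at least ⌈213/10⌉ = 22.
Achievable: 3 of them at 22 and 7 at 21 total 213.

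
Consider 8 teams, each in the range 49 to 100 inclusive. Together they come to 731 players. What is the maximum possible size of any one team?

To make one team as large as possible, make the other 7 as small as possible.
The other 7 contribute at least 7 × 49 = 343, leaving at most 731 − 343 = 388.
But each team is capped at 100, so the maximum is 100.
Achievable: one at 100 and the other 7 totalling 631, which fits since 7 × 49 ≤ 631 ≤ 7 × 100.

100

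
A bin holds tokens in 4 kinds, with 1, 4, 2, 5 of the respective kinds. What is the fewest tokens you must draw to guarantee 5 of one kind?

12

In the worst case you take as many as possible of each kind without reaching 5: 1 + 4 + 2 + 4 = 11.
The next one must give 5 of some kind, so 11 + 1 = 12.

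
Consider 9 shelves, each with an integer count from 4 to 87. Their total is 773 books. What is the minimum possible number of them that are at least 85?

Each value short of 85 is at most 84, costing at least 87 − 84 = 3 against the maximum total of 783.
We can afford to lose at most 783 − 773 = 10, so at most ⌊10/3⌋ = 3 fall short, and at least 6 are ≥ 85.
Exactly 6 works: 6 values at 87 and 3 at 84 total 774; lower one of the high values by 1 (still ≥ 85) to hit 773.

6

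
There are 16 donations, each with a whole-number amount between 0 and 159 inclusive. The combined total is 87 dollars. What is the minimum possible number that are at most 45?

15

If only k of them are at most 45, the other 16 − k are at least 46, so the total is at least (16 − k)·46 + k·0.
This is ≤ 87, so (16 − k)·46 + 0k ≤ 87, which gives k ≥ 15.
Exactly 15 works: 15 values at 0 and 1 at 46 total 46; raise one of the low values by 41 (still ≤ 45) to hit 87.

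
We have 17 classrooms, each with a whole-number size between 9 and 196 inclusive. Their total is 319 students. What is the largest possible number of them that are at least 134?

Suppose k of them are at least 134. Those contribute at least 134 each and the other 17 − k at least 9 each.
So the total is at least 134k + 9(17 − k) = 153 + 125k. This must be ≤ 319, giving k ≤ 1.
k = 1 is achieved by 1 value at 134 and 16 at 9, total 278; add 41 to one value (staying below 134) to reach 319.

1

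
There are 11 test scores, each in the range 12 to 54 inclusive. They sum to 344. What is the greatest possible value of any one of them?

Maximizing one value means minimizing the remaining 10.
The other 10 contribute at least 10 × 12 = 120, leaving at most 344 − 120 = 224.
But each score is capped at 54, so the maximum is 54.
Achievable: one at 54 and the other 10 totalling 290, which fits since 10 × 12 ≤ 290 ≤ 10 × 54.

54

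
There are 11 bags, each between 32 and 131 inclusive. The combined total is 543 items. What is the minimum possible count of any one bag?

32

Minimizing one value means maximizing the remaining 10.
The other 10 can take up 10 × 131 = 1310 ≥ 543 − 32, so one bag can sit at its floor of 32.
Achievable: one at 32 and the other 10 totalling 511, which fits since 10 × 32 ≤ 511 ≤ 10 × 131.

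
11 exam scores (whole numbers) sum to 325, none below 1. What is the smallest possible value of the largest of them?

If every one of the 11 were at most 29, the total would be at most 11 × 29 = 319 < 325.
Taking 5 copies of 29 and 6 copies of 30 gives exactly 325, so 30 is attained.

30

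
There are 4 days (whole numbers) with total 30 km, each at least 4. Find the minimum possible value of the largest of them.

If every one of the 4 were at most 7, the total would be at most 4 × 7 = 28 < 30.
Equality holds with 2 values of 8 and 2 values of 7.

8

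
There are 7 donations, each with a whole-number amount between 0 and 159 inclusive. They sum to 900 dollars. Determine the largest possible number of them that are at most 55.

2

Each value at 55 or below falls at least 159 − 55 = 104 short of the ceiling 159.
The ceiling total is 7 × 159 = 1113, and we need 900, so at most ⌊(1113 − 900)/104⌋ = 2 can be that low.
k = 2 is achieved by 2 values at 55 and 5 at 159, total 905; lower one of the 159's by 5 (still > 55) to reach 900.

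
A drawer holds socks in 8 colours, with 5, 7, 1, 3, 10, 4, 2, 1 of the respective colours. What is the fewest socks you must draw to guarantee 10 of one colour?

33

In the worst case you take as many as possible of each colour without reaching 10: 5 + 7 + 1 + 3 + 9 + 4 + 2 + 1 = 32.
The next one must give 10 of some colour, so 32 + 1 = 33.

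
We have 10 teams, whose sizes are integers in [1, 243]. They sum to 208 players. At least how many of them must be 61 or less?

7

If only k of them are at most 61, the other 10 − k are at least 62, so the total is at least (10 − k)·62 + k·1.
This is ≤ 208, so (10 − k)·62 + 1k ≤ 208, which gives k ≥ 7.
Exactly 7 works: 7 values at 1 and 3 at 62 total 193; raise one of the low values by 15 (still ≤ 61) to hit 208.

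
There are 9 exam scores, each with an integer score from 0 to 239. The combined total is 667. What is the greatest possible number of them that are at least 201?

3

With k values at 201 or above and the rest at least 0, the sum is at least 0 + 201k.
Since the sum is 667, we need 201k ≤ 667, i.e. k ≤ 3.
k = 3 is achieved by 3 values at 201 and 6 at 0, total 603; add 64 to one value (staying below 201) to reach 667.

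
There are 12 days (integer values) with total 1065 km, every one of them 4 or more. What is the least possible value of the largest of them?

89

If every one of the 12 were at most 88, the total would be at most 12 × 88 = 1056 < 1065.
Achievable: 9 of them at 89 and 3 at 88 total 1065.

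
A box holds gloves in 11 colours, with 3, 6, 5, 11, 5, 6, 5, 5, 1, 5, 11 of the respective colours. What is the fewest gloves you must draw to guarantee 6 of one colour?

In the worst case you take as many as possible of each colour without reaching 6: 3 + 5 + 5 + 5 + 5 + 5 + 5 + 5 + 1 + 5 + 5 = 49.
The next one must give 6 of some colour, so 49 + 1 = 50.

50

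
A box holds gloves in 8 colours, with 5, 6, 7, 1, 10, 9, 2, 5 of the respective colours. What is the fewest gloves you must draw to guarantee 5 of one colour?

In the worst case you take as many as possible of each colour without reaching 5: 4 + 4 + 4 + 1 + 4 + 4 + 2 + 4 = 27.
The next one must give 5 of some colour, so 27 + 1 = 28.

28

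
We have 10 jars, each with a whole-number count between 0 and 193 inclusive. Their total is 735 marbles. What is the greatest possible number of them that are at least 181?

With k values at 181 or above and the rest at least 0, the sum is at least 0 + 181k.
Since the sum is 735, we need 181k ≤ 735, i.e. k ≤ 4.
k = 4 is achieved by 4 values at 181 and 6 at 0, total 724; add 11 to one value (staying below 181) to reach 735.

4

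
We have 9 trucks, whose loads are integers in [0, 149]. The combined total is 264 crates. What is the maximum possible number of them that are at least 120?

2

If k of the values are ≥ 120, the total is ≥ 120k + 0(9 − k).
Setting 120k + 0(9 − k) ≤ 264 gives 120k ≤ 264, so k ≤ 2.
k = 2 is achieved by 2 values at 120 and 7 at 0, total 240; add 24 to one value (staying below 120) to reach 264.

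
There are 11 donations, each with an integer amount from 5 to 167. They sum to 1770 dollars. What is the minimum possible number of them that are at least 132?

Suppose at most 11 − j of them reach 132; then j values are ≤ 131 and the rest ≤ 167.
The total is then ≤ 131·j + 167·(11 − j) = 1837 − 36j. For this to be ≥ 1770 we need j ≤ 1, so at least 11 − 1 = 10 must reach 132.
Exactly 10 works: 10 values at 167 and 1 at 131 total 1801; lower one of the high values by 31 (still ≥ 132) to hit 1770.

10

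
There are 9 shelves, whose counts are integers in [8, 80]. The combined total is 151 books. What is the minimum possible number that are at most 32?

6

Each value above 32 is at least 33, contributing at least 33 − 8 = 25 above the floor 8.
The sum exceeds the floor total 72 by 79, so at most ⌊79/25⌋ = 3 exceed 32, and at least 6 are ≤ 32.
Exactly 6 works: 6 values at 8 and 3 at 33 total 147; raise one of the low values by 4 (still ≤ 32) to hit 151.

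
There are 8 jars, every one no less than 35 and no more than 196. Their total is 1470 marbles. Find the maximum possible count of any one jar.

196

To make one jar as large as possible, make the other 7 as small as possible.
The other 7 contribute at least 7 × 35 = 245, leaving at most 1470 − 245 = 1225.
But each jar is capped at 196, so the maximum is 196.
Achievable: one at 196 and the other 7 totalling 1274, which fits since 7 × 35 ≤ 1274 ≤ 7 × 196.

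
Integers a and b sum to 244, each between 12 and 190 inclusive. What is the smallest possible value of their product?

10260

Since a + b is fixed, pushing one of them to its bound minimizes the product.
At the endpoint a = 54, b = 244 − 54 = 190, so ab = 54 × 190 = 10260.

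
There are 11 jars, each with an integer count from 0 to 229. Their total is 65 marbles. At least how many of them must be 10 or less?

6

If only k of them are at most 10, the other 11 − k are at least 11, so the total is at least (11 − k)·11 + k·0.
This is ≤ 65, so (11 − k)·11 + 0k ≤ 65, which gives k ≥ 6.
Exactly 6 works: 6 values at 0 and 5 at 11 total 55; raise one of the low values by 10 (still ≤ 10) to hit 65.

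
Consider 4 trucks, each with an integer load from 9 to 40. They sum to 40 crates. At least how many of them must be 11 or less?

If only k of them are at most 11, the other 4 − k are at least 12, so the total is at least (4 − k)·12 + k·9.
This is ≤ 40, so (4 − k)·12 + 9k ≤ 40, which gives k ≥ 3.
Exactly 3 works: 3 values at 9 and 1 at 12 total 39; raise one of the low values by 1 (still ≤ 11) to hit 40.

3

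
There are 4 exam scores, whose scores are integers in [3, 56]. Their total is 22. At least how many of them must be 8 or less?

Let j be the number exceeding 8. Then the total is ≥ 9·j + 3·(4 − j) = 12 + 6j.
So 6j ≤ 10 and j ≤ 1; hence at least 4 − 1 = 3 are ≤ 8.
Exactly 3 works: 3 values at 3 and 1 at 9 total 18; raise one of the low values by 4 (still ≤ 8) to hit 22.

3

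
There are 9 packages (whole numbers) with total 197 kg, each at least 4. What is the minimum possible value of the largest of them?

The 9 values sum to 197, so their maximum is at least ⌈197/9⌉ = 22.
Achievable: 8 of them at 22 and 1 at 21 total 197.

22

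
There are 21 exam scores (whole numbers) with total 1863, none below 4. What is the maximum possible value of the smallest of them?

The average is 1863/21 < 89, so some value is ≤ 88.
Achievable: 6 of them at 88 and 15 at 89 total 1863.

88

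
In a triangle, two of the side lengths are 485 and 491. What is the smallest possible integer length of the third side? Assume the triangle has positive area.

7

The third side must exceed |485 − 491| = 6.
The smallest integer above 6 is 7.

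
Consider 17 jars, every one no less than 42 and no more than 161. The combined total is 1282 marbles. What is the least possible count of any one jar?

42

To make one jar as small as possible, make the other 16 as large as possible.
The other 16 can take up 16 × 161 = 2576 ≥ 1282 − 42, so one jar can sit at its floor of 42.
Achievable: one at 42 and the other 16 totalling 1240, which fits since 16 × 42 ≤ 1240 ≤ 16 × 161.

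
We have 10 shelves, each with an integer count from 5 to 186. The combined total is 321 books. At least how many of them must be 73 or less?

If only k of them are at most 73, the other 10 − k are at least 74, so the total is at least (10 − k)·74 + k·5.
This is ≤ 321, so (10 − k)·74 + 5k ≤ 321, which gives k ≥ 7.
Exactly 7 works: 7 values at 5 and 3 at 74 total 257; raise one of the low values by 64 (still ≤ 73) to hit 321.

7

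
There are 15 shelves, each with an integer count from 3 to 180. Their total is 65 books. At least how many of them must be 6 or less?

10

Let j be the number exceeding 6. Then the total is ≥ 7·j + 3·(15 − j) = 45 + 4j.
So 4j ≤ 20 and j ≤ 5; hence at least 15 − 5 = 10 are ≤ 6.
Exactly 10 works: 10 values at 3 and 5 at 7 total 65.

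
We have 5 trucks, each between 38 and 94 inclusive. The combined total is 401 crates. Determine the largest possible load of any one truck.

94

To make one truck as large as possible, make the other 4 as small as possible.
The other 4 contribute at least 4 × 38 = 152, leaving at most 401 − 152 = 249.
But each truck is capped at 94, so the maximum is 94.
Achievable: one at 94 and the other 4 totalling 307, which fits since 4 × 38 ≤ 307 ≤ 4 × 94.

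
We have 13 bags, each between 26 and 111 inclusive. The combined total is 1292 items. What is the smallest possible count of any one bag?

26

Minimizing one value means maximizing the remaining 12.
The other 12 can take up 12 × 111 = 1332 ≥ 1292 − 26, so one bag can sit at its floor of 26.
Achievable: one at 26 and the other 12 totalling 1266, which fits since 12 × 26 ≤ 1266 ≤ 12 × 111.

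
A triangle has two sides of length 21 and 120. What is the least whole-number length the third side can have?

The third side must exceed |21 − 120| = 99.
The smallest integer above 99 is 100.

100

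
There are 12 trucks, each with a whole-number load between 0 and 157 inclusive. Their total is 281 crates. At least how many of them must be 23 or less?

Let j be the number exceeding 23. Then the total is ≥ 24·j + 0·(12 − j) = 0 + 24j.
So 24j ≤ 281 and j ≤ 11; hence at least 12 − 11 = 1 are ≤ 23.
Exactly 1 works: 1 value at 0 and 11 at 24 total 264; raise one of the low values by 17 (still ≤ 23) to hit 281.

1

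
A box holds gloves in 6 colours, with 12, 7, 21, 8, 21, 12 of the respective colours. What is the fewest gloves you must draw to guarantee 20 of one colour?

78

In the worst case you take as many as possible of each colour without reaching 20: 12 + 7 + 19 + 8 + 19 + 12 = 77.
The next one must give 20 of some colour, so 77 + 1 = 78.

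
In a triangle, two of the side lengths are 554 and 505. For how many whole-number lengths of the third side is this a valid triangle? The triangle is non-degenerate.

The triangle inequality gives |554 − 505| < c < 554 + 505, i.e. 49 < c < 1059.
So c can be any integer from 50 to 1058: 1009 values.

1009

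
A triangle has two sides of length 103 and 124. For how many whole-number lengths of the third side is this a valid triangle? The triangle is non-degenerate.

205

The triangle inequality gives |103 − 124| < c < 103 + 124, i.e. 21 < c < 227.
So c can be any integer from 22 to 226: 205 values.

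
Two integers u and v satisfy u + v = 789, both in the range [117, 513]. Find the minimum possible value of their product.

Since u + v is fixed, pushing one of them to its bound minimizes the product.
The extreme feasible split is u = 276, v = 513, giving uv = 141588.

141588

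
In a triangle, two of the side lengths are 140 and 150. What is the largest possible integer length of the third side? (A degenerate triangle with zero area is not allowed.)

The third side must be less than 140 + 150 = 290.
The largest integer below 290 is 289.

289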